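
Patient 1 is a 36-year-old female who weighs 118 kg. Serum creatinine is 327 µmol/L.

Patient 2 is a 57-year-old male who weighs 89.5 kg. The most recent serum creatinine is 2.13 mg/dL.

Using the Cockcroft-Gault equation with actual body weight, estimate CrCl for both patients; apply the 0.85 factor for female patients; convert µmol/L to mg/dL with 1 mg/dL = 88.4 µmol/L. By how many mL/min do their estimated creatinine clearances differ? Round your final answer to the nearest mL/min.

9 mL/min

Patient 1: SCr = 327 / 88.4 = 3.699 mg/dL
Patient 1: CrCl = (140 − 36) × 118 / (72 × 3.699) × 0.85 = 12272.0 / 266.33 × 0.85 ≈ 39.2 mL/min
Patient 2: CrCl = (140 − 57) × 89.5 / (72 × 2.13) = 7428.5 / 153.36 ≈ 48.4 mL/min
|39.2 − 48.4| = 9.2 mL/min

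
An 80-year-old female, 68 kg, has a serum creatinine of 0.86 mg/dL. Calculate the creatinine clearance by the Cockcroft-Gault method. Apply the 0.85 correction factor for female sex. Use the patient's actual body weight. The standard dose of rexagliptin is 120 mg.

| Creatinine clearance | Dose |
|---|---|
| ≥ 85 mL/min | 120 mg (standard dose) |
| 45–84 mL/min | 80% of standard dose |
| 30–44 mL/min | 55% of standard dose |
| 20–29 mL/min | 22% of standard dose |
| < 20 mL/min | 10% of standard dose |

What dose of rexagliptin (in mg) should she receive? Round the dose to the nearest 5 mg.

CrCl = (140 − 80) × 68 / (72 × 0.86) × 0.85 = 4080.0 / 61.92 × 0.85 ≈ 56.0 mL/min
CrCl ≈ 56 mL/min → bracket 45–84 mL/min.
80% of 120 mg = 96 mg → 95 mg

95 mg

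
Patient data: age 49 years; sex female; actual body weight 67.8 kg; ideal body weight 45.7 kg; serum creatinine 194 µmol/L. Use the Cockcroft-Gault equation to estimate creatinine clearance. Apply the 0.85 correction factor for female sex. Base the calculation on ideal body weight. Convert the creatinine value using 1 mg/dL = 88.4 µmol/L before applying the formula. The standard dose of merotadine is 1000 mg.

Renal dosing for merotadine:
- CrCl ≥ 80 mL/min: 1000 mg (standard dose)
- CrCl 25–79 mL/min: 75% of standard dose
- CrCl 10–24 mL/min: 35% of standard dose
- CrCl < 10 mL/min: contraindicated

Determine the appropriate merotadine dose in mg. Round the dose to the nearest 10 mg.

350 mg

SCr = 194 / 88.4 = 2.195 mg/dL
CrCl = (140 − 49) × 45.7 / (72 × 2.195) × 0.85 = 4158.7 / 158.04 × 0.85 ≈ 22.4 mL/min
CrCl ≈ 22 mL/min → bracket 10–24 mL/min.
35% of 1000 mg = 350 mg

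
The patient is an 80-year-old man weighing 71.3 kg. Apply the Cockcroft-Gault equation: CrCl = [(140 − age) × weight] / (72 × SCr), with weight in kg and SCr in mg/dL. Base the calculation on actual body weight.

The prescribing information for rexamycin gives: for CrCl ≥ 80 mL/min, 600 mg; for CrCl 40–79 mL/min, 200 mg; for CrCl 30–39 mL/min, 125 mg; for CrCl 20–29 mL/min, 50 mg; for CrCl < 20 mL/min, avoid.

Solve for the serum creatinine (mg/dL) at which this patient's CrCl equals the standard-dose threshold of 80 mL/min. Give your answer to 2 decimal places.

Standard dose requires CrCl ≥ 80 mL/min.
Set (140 − 80) × 71.3 / (72 × SCr) = 80
SCr = (140 − 80) × 71.3 / (72 × 80) = 0.743 mg/dL

0.74 mg/dL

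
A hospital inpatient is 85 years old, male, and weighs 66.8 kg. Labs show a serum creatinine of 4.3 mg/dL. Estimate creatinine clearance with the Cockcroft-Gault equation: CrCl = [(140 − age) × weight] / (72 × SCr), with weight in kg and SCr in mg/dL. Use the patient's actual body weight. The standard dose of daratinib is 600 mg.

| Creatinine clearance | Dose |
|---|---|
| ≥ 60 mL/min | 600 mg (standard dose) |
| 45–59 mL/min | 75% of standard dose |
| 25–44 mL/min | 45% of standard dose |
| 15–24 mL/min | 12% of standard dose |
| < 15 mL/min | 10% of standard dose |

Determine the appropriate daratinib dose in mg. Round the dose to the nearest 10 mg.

60 mg

CrCl = (140 − 85) × 66.8 / (72 × 4.3) = 3674.0 / 309.60 ≈ 11.9 mL/min
CrCl ≈ 12 mL/min → bracket < 15 mL/min.
10% of 600 mg = 60 mg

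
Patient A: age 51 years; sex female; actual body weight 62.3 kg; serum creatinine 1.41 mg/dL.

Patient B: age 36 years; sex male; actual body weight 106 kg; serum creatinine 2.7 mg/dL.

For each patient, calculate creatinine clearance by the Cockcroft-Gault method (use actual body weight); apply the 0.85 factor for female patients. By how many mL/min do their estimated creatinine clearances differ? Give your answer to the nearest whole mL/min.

Patient A: CrCl = (140 − 51) × 62.3 / (72 × 1.41) × 0.85 = 5544.7 / 101.52 × 0.85 ≈ 46.4 mL/min
Patient B: CrCl = (140 − 36) × 106 / (72 × 2.7) = 11024.0 / 194.40 ≈ 56.7 mL/min
|46.4 − 56.7| = 10.3 mL/min

10 mL/min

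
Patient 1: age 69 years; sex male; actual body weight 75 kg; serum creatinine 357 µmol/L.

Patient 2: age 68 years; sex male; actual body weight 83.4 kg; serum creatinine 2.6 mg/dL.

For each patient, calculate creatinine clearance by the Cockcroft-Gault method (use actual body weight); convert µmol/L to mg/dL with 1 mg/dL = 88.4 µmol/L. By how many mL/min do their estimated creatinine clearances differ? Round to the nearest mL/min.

14 mL/min

Patient 1: SCr = 357 / 88.4 = 4.038 mg/dL
Patient 1: CrCl = (140 − 69) × 75 / (72 × 4.038) = 5325.0 / 290.74 ≈ 18.3 mL/min
Patient 2: CrCl = (140 − 68) × 83.4 / (72 × 2.6) = 6004.8 / 187.20 ≈ 32.1 mL/min
|18.3 − 32.1| = 13.8 mL/min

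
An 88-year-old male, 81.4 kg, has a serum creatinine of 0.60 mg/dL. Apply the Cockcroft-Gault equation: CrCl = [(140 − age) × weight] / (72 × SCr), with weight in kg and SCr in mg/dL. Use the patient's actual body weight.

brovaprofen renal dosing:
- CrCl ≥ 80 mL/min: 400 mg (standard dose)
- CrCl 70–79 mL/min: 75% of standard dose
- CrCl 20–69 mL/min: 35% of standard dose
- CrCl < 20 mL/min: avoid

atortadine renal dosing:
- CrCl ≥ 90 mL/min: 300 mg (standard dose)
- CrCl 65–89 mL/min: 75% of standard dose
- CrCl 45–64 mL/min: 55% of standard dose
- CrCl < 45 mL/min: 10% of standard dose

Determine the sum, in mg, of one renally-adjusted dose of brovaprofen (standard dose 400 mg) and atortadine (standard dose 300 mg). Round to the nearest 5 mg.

700 mg

CrCl = (140 − 88) × 81.4 / (72 × 0.6) = 4232.8 / 43.20 ≈ 98.0 mL/min
CrCl ≈ 98 mL/min.
brovaprofen: ≥ 80 mL/min → 100% of 400 mg = 400 mg.
atortadine: ≥ 90 mL/min → 100% of 300 mg = 300 mg.
Total = 400 + 300 = 700 mg.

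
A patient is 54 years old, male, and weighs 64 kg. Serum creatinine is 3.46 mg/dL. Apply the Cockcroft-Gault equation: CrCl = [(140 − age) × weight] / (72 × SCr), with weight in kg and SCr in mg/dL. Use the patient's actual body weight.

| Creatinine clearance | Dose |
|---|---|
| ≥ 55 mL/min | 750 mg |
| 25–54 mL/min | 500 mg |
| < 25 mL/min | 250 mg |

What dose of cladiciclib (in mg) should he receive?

250 mg

CrCl = (140 − 54) × 64 / (72 × 3.46) = 5504.0 / 249.12 ≈ 22.1 mL/min
CrCl ≈ 22 mL/min → bracket < 25 mL/min.
Dose for this bracket: 250 mg.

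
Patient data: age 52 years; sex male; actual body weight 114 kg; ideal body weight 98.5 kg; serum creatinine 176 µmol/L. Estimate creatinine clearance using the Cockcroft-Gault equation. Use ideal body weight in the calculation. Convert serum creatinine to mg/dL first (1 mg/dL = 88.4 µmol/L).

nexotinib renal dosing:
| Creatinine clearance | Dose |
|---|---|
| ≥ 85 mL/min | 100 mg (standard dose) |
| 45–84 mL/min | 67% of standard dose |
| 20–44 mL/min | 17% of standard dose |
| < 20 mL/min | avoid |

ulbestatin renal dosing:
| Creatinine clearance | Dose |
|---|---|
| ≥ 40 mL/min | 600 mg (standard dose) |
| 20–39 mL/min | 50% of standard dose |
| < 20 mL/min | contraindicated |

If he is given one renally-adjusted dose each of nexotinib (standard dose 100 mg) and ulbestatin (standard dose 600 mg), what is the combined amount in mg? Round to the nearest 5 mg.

SCr = 176 / 88.4 = 1.991 mg/dL
CrCl = (140 − 52) × 98.5 / (72 × 1.991) = 8668.0 / 143.35 ≈ 60.5 mL/min
CrCl ≈ 60 mL/min.
nexotinib: 45–84 mL/min → 67% of 100 mg = 67 mg.
ulbestatin: ≥ 40 mL/min → 100% of 600 mg = 600 mg.
Total = 67 + 600 = 667 mg.

665 mg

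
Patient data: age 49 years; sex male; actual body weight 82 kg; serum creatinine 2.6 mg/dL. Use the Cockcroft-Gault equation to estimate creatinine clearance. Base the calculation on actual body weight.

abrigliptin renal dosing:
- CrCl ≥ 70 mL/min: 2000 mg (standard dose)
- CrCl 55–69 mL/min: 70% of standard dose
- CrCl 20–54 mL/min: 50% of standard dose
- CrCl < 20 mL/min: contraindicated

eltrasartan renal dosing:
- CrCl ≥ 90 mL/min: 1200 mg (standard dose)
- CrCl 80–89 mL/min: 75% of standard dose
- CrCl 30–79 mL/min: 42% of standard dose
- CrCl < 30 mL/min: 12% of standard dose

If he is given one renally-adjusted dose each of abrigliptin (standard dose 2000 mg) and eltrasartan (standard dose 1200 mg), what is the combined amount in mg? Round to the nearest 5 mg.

CrCl = (140 − 49) × 82 / (72 × 2.6) = 7462.0 / 187.20 ≈ 39.9 mL/min
CrCl ≈ 40 mL/min.
abrigliptin: 20–54 mL/min → 50% of 2000 mg = 1000 mg.
eltrasartan: 30–79 mL/min → 42% of 1200 mg = 504 mg.
Total = 1000 + 504 = 1504 mg.

1505 mg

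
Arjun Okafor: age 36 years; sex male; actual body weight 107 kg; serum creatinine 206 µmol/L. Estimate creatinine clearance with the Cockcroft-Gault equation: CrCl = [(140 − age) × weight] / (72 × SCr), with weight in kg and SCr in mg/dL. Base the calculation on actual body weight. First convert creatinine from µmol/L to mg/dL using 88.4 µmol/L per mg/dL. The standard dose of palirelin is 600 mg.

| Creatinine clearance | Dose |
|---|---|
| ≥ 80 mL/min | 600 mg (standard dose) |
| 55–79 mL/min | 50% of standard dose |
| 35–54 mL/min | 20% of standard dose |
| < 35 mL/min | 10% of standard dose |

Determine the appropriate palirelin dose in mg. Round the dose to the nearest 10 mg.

SCr = 206 / 88.4 = 2.33 mg/dL
CrCl = (140 − 36) × 107 / (72 × 2.33) = 11128.0 / 167.76 ≈ 66.3 mL/min
CrCl ≈ 66 mL/min → bracket 55–79 mL/min.
50% of 600 mg = 300 mg

300 mg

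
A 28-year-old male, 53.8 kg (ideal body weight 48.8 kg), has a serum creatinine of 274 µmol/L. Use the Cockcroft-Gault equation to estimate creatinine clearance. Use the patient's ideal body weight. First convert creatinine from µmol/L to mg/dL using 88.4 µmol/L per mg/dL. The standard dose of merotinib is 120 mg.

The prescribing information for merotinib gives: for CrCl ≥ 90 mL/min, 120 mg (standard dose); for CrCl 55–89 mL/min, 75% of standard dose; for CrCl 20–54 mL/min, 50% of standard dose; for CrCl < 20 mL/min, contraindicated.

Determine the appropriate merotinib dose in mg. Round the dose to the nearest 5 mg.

SCr = 274 / 88.4 = 3.1 mg/dL
CrCl = (140 − 28) × 48.8 / (72 × 3.1) = 5465.6 / 223.20 ≈ 24.5 mL/min
CrCl ≈ 24 mL/min → bracket 20–54 mL/min.
50% of 120 mg = 60 mg

60 mg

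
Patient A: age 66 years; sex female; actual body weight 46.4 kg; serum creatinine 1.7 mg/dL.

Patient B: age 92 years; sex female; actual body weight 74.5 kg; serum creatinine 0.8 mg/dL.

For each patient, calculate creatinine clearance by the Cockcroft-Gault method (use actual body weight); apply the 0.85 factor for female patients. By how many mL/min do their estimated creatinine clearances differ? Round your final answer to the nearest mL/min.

29 mL/min

Patient A: CrCl = (140 − 66) × 46.4 / (72 × 1.7) × 0.85 = 3433.6 / 122.40 × 0.85 ≈ 23.8 mL/min
Patient B: CrCl = (140 − 92) × 74.5 / (72 × 0.8) × 0.85 = 3576.0 / 57.60 × 0.85 ≈ 52.8 mL/min
|23.8 − 52.8| = 29.0 mL/min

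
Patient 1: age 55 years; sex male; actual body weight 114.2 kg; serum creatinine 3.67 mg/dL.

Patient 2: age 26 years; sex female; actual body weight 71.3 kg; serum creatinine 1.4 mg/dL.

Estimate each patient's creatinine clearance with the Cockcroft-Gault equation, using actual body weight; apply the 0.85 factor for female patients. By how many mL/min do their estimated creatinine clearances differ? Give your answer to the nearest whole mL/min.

Patient 1: CrCl = (140 − 55) × 114.2 / (72 × 3.67) = 9707.0 / 264.24 ≈ 36.7 mL/min
Patient 2: CrCl = (140 − 26) × 71.3 / (72 × 1.4) × 0.85 = 8128.2 / 100.80 × 0.85 ≈ 68.5 mL/min
|36.7 − 68.5| = 31.8 mL/min

32 mL/min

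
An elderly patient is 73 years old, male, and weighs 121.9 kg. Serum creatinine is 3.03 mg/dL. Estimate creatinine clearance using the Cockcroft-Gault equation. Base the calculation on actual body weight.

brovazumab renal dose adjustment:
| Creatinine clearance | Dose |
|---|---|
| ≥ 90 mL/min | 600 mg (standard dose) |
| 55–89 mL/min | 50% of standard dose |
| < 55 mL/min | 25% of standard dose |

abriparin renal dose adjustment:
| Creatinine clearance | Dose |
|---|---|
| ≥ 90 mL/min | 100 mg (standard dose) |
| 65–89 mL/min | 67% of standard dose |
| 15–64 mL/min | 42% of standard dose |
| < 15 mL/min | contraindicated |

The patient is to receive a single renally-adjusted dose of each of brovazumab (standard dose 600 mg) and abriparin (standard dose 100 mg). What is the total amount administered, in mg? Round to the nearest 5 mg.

190 mg

CrCl = (140 − 73) × 121.9 / (72 × 3.03) = 8167.3 / 218.16 ≈ 37.4 mL/min
CrCl ≈ 37 mL/min.
brovazumab: < 55 mL/min → 25% of 600 mg = 150 mg.
abriparin: 15–64 mL/min → 42% of 100 mg = 42 mg.
Total = 150 + 42 = 192 mg.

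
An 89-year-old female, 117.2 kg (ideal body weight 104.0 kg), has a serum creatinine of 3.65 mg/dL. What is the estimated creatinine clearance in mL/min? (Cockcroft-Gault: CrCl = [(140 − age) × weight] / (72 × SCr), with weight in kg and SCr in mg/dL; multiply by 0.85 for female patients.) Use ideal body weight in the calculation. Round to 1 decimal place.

17.2 mL/min

CrCl = (140 − 89) × 104 / (72 × 3.65) × 0.85 = 5304.0 / 262.80 × 0.85 ≈ 17.2 mL/min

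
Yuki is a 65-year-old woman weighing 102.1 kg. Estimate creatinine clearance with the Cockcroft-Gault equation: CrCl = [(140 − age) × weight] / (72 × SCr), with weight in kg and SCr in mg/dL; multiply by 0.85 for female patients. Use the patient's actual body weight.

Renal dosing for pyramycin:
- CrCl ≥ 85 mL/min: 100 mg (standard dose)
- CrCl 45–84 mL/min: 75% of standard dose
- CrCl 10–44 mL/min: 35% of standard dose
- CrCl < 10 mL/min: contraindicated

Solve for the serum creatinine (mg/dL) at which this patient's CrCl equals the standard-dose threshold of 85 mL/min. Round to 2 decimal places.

Standard dose requires CrCl ≥ 85 mL/min.
Set (140 − 65) × 102.1 × 0.85 / (72 × SCr) = 85
SCr = (140 − 65) × 102.1 × 0.85 / (72 × 85) = 1.064 mg/dL

1.06 mg/dL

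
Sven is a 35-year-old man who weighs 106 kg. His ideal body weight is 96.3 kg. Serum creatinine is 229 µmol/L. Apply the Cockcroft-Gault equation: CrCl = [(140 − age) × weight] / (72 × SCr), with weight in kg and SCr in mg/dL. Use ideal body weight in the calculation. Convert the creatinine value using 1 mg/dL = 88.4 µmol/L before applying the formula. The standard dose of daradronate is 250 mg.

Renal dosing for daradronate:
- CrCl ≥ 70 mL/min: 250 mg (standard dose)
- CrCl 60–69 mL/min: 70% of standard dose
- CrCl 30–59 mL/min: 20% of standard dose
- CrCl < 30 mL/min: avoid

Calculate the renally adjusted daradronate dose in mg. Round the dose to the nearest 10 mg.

SCr = 229 / 88.4 = 2.59 mg/dL
CrCl = (140 − 35) × 96.3 / (72 × 2.59) = 10111.5 / 186.48 ≈ 54.2 mL/min
CrCl ≈ 54 mL/min → bracket 30–59 mL/min.
20% of 250 mg = 50 mg

50 mg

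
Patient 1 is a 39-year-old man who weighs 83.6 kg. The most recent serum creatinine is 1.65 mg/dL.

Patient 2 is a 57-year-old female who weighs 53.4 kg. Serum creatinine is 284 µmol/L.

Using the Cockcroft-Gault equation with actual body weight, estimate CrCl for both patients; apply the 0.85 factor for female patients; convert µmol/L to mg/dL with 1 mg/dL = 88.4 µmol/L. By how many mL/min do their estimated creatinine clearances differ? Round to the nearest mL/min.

55 mL/min

Patient 1: CrCl = (140 − 39) × 83.6 / (72 × 1.65) = 8443.6 / 118.80 ≈ 71.1 mL/min
Patient 2: SCr = 284 / 88.4 = 3.213 mg/dL
Patient 2: CrCl = (140 − 57) × 53.4 / (72 × 3.213) × 0.85 = 4432.2 / 231.34 × 0.85 ≈ 16.3 mL/min
|71.1 − 16.3| = 54.8 mL/min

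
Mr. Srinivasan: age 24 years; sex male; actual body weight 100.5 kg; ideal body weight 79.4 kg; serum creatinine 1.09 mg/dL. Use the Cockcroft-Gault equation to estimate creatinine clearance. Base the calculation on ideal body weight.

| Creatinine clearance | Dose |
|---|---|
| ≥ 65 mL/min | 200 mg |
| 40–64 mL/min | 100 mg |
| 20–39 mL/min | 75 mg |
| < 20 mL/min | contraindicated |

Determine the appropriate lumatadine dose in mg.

CrCl = (140 − 24) × 79.4 / (72 × 1.09) = 9210.4 / 78.48 ≈ 117.4 mL/min
CrCl ≈ 117 mL/min → bracket ≥ 65 mL/min.
Dose for this bracket: 200 mg.

200 mg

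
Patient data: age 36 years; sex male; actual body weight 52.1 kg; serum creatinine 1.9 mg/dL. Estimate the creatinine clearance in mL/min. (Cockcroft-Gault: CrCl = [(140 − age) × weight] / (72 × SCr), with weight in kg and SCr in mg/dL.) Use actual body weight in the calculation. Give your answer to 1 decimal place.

CrCl = (140 − 36) × 52.1 / (72 × 1.9) = 5418.4 / 136.80 ≈ 39.6 mL/min

39.6 mL/min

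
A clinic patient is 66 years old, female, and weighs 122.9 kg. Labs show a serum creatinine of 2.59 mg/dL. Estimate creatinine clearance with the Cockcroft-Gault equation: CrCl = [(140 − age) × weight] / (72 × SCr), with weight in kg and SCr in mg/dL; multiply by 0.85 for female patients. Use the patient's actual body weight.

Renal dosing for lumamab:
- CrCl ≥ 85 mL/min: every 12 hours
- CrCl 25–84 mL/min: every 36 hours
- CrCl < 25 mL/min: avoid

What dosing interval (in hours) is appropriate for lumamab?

CrCl = (140 − 66) × 122.9 / (72 × 2.59) × 0.85 = 9094.6 / 186.48 × 0.85 ≈ 41.5 mL/min
CrCl ≈ 41 mL/min → bracket 25–84 mL/min → every 36 hours.

every 36 hours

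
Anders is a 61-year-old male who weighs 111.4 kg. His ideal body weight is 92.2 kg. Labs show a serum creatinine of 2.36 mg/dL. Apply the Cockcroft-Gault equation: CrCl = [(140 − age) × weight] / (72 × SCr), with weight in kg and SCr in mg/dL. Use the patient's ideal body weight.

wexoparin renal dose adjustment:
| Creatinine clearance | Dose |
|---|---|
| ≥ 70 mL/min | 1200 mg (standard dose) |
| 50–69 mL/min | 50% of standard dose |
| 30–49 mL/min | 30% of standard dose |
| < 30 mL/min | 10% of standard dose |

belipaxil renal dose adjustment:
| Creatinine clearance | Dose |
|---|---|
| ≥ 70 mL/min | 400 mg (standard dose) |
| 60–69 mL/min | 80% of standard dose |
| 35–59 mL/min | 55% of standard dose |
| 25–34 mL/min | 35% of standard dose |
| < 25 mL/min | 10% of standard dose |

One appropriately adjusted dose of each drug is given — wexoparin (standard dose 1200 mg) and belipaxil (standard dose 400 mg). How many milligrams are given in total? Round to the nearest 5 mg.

580 mg

CrCl = (140 − 61) × 92.2 / (72 × 2.36) = 7283.8 / 169.92 ≈ 42.9 mL/min
CrCl ≈ 43 mL/min.
wexoparin: 30–49 mL/min → 30% of 1200 mg = 360 mg.
belipaxil: 35–59 mL/min → 55% of 400 mg = 220 mg.
Total = 360 + 220 = 580 mg.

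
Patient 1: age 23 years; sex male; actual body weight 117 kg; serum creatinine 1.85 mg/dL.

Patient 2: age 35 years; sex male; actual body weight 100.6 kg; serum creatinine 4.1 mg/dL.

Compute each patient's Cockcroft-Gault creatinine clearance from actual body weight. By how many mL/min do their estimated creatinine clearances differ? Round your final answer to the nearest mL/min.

Patient 1: CrCl = (140 − 23) × 117 / (72 × 1.85) = 13689.0 / 133.20 ≈ 102.8 mL/min
Patient 2: CrCl = (140 − 35) × 100.6 / (72 × 4.1) = 10563.0 / 295.20 ≈ 35.8 mL/min
|102.8 − 35.8| = 67.0 mL/min

67 mL/min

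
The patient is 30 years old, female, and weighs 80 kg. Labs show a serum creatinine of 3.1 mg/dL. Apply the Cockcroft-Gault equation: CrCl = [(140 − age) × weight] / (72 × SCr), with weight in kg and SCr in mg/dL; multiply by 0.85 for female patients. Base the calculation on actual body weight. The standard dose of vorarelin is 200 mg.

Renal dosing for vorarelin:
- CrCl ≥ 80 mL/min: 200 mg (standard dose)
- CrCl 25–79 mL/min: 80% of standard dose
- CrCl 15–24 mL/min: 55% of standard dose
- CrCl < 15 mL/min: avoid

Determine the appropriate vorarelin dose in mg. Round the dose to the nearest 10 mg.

CrCl = (140 − 30) × 80 / (72 × 3.1) × 0.85 = 8800.0 / 223.20 × 0.85 ≈ 33.5 mL/min
CrCl ≈ 34 mL/min → bracket 25–79 mL/min.
80% of 200 mg = 160 mg

160 mg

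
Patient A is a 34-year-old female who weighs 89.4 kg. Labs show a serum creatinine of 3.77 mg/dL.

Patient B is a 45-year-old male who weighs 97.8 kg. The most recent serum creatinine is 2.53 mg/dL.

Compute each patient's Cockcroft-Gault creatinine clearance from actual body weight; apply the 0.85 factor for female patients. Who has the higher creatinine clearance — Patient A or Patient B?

Patient A: CrCl = (140 − 34) × 89.4 / (72 × 3.77) × 0.85 = 9476.4 / 271.44 × 0.85 ≈ 29.7 mL/min
Patient B: CrCl = (140 − 45) × 97.8 / (72 × 2.53) = 9291.0 / 182.16 ≈ 51.0 mL/min
29.7 vs 51.0 mL/min → Patient B is higher.

Patient B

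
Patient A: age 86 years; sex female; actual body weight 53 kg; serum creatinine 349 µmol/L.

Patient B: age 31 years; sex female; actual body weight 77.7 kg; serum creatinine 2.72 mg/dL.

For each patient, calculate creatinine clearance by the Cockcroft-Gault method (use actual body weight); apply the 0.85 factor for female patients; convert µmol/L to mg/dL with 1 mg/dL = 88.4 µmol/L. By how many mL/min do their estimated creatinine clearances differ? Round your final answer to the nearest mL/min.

Patient A: SCr = 349 / 88.4 = 3.948 mg/dL
Patient A: CrCl = (140 − 86) × 53 / (72 × 3.948) × 0.85 = 2862.0 / 284.26 × 0.85 ≈ 8.6 mL/min
Patient B: CrCl = (140 − 31) × 77.7 / (72 × 2.72) × 0.85 = 8469.3 / 195.84 × 0.85 ≈ 36.8 mL/min
|8.6 − 36.8| = 28.2 mL/min

28 mL/min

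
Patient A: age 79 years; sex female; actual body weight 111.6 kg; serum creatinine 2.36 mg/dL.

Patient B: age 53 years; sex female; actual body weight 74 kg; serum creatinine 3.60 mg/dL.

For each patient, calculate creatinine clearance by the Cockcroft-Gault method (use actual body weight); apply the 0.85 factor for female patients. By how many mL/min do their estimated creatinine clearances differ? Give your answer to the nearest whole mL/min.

13 mL/min

Patient A: CrCl = (140 − 79) × 111.6 / (72 × 2.36) × 0.85 = 6807.6 / 169.92 × 0.85 ≈ 34.1 mL/min
Patient B: CrCl = (140 − 53) × 74 / (72 × 3.6) × 0.85 = 6438.0 / 259.20 × 0.85 ≈ 21.1 mL/min
|34.1 − 21.1| = 13.0 mL/min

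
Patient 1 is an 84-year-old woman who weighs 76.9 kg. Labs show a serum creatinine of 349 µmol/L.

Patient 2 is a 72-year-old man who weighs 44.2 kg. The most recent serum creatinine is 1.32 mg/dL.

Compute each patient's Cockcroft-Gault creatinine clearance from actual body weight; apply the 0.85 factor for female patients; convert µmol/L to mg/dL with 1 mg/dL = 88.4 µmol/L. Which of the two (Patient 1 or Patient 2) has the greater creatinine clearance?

Patient 1: SCr = 349 / 88.4 = 3.948 mg/dL
Patient 1: CrCl = (140 − 84) × 76.9 / (72 × 3.948) × 0.85 = 4306.4 / 284.26 × 0.85 ≈ 12.9 mL/min
Patient 2: CrCl = (140 − 72) × 44.2 / (72 × 1.32) = 3005.6 / 95.04 ≈ 31.6 mL/min
12.9 vs 31.6 mL/min → Patient 2 is higher.

Patient 2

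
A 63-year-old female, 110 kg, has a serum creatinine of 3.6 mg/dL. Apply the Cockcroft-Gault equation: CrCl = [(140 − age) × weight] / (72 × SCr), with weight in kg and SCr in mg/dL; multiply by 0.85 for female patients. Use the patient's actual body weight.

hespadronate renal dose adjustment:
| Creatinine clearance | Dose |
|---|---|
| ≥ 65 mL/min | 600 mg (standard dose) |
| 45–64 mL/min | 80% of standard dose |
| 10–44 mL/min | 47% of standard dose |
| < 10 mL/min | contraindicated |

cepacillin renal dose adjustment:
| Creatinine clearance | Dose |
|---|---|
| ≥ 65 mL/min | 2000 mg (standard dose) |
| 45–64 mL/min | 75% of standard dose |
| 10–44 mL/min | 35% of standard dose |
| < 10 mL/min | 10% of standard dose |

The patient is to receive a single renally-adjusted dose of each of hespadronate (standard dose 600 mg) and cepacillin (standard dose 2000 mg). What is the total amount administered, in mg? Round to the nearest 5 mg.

CrCl = (140 − 63) × 110 / (72 × 3.6) × 0.85 = 8470.0 / 259.20 × 0.85 ≈ 27.8 mL/min
CrCl ≈ 28 mL/min.
hespadronate: 10–44 mL/min → 47% of 600 mg = 282 mg.
cepacillin: 10–44 mL/min → 35% of 2000 mg = 700 mg.
Total = 282 + 700 = 982 mg.

980 mg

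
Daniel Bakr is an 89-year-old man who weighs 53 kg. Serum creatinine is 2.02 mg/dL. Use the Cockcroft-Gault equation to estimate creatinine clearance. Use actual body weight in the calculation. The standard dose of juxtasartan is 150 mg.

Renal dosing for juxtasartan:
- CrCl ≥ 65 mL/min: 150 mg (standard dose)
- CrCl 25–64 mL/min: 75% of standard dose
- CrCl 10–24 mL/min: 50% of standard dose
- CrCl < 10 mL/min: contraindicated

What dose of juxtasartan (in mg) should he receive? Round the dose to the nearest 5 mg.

CrCl = (140 − 89) × 53 / (72 × 2.02) = 2703.0 / 145.44 ≈ 18.6 mL/min
CrCl ≈ 19 mL/min → bracket 10–24 mL/min.
50% of 150 mg = 75 mg

75 mg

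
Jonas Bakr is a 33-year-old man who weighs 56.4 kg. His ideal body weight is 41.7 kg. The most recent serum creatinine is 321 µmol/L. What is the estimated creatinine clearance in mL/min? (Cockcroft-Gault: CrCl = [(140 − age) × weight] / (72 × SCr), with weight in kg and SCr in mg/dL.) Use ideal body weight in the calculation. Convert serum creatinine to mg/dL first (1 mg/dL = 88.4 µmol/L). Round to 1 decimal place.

17.1 mL/min

SCr = 321 / 88.4 = 3.631 mg/dL
CrCl = (140 − 33) × 41.7 / (72 × 3.631) = 4461.9 / 261.43 ≈ 17.1 mL/min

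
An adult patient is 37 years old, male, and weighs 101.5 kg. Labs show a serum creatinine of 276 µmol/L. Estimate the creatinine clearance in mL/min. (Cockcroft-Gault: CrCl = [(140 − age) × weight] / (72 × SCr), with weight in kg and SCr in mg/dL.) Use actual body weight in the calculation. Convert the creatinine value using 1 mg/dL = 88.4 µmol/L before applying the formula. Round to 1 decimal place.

46.5 mL/min

SCr = 276 / 88.4 = 3.122 mg/dL
CrCl = (140 − 37) × 101.5 / (72 × 3.122) = 10454.5 / 224.78 ≈ 46.5 mL/min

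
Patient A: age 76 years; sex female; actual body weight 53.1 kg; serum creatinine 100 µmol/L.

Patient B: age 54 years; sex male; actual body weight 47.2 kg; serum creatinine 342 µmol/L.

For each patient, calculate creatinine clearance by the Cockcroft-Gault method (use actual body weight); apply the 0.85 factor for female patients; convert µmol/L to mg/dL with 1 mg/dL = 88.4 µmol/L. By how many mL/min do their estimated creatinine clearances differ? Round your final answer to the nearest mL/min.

21 mL/min

Patient A: SCr = 100 / 88.4 = 1.131 mg/dL
Patient A: CrCl = (140 − 76) × 53.1 / (72 × 1.131) × 0.85 = 3398.4 / 81.43 × 0.85 ≈ 35.5 mL/min
Patient B: SCr = 342 / 88.4 = 3.869 mg/dL
Patient B: CrCl = (140 − 54) × 47.2 / (72 × 3.869) = 4059.2 / 278.57 ≈ 14.6 mL/min
|35.5 − 14.6| = 20.9 mL/min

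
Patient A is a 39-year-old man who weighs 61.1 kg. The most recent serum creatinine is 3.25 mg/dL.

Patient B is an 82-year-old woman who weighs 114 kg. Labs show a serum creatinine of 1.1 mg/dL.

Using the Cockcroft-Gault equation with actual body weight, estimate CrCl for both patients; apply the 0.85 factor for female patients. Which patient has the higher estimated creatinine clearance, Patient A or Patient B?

Patient B

Patient A: CrCl = (140 − 39) × 61.1 / (72 × 3.25) = 6171.1 / 234.00 ≈ 26.4 mL/min
Patient B: CrCl = (140 − 82) × 114 / (72 × 1.1) × 0.85 = 6612.0 / 79.20 × 0.85 ≈ 71.0 mL/min
26.4 vs 71.0 mL/min → Patient B is higher.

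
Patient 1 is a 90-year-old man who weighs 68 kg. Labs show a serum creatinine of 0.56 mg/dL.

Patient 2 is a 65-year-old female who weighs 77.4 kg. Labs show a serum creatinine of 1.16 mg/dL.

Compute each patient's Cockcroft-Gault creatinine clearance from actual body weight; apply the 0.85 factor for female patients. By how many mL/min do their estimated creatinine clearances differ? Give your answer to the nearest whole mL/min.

25 mL/min

Patient 1: CrCl = (140 − 90) × 68 / (72 × 0.56) = 3400.0 / 40.32 ≈ 84.3 mL/min
Patient 2: CrCl = (140 − 65) × 77.4 / (72 × 1.16) × 0.85 = 5805.0 / 83.52 × 0.85 ≈ 59.1 mL/min
|84.3 − 59.1| = 25.2 mL/min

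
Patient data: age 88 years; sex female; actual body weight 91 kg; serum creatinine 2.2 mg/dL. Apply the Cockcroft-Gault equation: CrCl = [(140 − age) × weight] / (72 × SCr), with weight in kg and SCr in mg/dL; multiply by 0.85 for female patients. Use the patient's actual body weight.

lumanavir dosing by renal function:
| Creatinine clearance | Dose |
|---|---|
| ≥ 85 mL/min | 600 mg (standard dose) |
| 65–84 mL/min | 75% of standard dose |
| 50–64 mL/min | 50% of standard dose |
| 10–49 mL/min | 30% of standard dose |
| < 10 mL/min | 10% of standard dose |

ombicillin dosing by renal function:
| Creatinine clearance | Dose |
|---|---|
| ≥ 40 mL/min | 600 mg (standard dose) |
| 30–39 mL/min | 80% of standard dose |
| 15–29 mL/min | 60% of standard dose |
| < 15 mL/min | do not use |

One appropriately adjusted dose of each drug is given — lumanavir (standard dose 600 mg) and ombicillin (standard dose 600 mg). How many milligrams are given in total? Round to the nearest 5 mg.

CrCl = (140 − 88) × 91 / (72 × 2.2) × 0.85 = 4732.0 / 158.40 × 0.85 ≈ 25.4 mL/min
CrCl ≈ 25 mL/min.
lumanavir: 10–49 mL/min → 30% of 600 mg = 180 mg.
ombicillin: 15–29 mL/min → 60% of 600 mg = 360 mg.
Total = 180 + 360 = 540 mg.

540 mg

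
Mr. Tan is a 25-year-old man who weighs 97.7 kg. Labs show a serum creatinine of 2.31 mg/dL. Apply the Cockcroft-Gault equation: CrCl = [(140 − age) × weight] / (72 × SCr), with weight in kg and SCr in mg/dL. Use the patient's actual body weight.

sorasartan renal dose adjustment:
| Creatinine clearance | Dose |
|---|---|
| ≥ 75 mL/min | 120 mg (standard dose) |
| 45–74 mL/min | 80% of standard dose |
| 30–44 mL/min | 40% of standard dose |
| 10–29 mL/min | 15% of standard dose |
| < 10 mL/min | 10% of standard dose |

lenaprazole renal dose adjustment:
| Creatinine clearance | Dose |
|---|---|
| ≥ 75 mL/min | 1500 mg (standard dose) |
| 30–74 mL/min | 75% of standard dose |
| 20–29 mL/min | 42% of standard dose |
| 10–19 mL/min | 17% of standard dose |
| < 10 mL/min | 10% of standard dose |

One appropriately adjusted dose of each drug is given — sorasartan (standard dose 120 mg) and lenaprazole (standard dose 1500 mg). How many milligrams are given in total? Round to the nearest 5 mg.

1220 mg

CrCl = (140 − 25) × 97.7 / (72 × 2.31) = 11235.5 / 166.32 ≈ 67.6 mL/min
CrCl ≈ 68 mL/min.
sorasartan: 45–74 mL/min → 80% of 120 mg = 96 mg.
lenaprazole: 30–74 mL/min → 75% of 1500 mg = 1125 mg.
Total = 96 + 1125 = 1221 mg.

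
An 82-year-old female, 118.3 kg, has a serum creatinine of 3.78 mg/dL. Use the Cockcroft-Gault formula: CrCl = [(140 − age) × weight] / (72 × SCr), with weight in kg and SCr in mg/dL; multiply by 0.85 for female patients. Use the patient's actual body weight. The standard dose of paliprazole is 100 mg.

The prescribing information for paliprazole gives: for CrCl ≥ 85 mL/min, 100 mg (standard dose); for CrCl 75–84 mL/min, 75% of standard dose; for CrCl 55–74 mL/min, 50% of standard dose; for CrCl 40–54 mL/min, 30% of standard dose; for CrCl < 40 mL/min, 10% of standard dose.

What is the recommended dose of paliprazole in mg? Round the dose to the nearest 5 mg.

10 mg

CrCl = (140 − 82) × 118.3 / (72 × 3.78) × 0.85 = 6861.4 / 272.16 × 0.85 ≈ 21.4 mL/min
CrCl ≈ 21 mL/min → bracket < 40 mL/min.
10% of 100 mg = 10 mg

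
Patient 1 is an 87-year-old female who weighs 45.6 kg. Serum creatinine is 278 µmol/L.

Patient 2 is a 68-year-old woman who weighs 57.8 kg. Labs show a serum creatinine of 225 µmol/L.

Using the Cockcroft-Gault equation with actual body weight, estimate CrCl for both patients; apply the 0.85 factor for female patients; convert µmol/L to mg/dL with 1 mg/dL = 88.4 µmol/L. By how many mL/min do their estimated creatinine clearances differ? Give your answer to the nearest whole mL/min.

10 mL/min

Patient 1: SCr = 278 / 88.4 = 3.145 mg/dL
Patient 1: CrCl = (140 − 87) × 45.6 / (72 × 3.145) × 0.85 = 2416.8 / 226.44 × 0.85 ≈ 9.1 mL/min
Patient 2: SCr = 225 / 88.4 = 2.545 mg/dL
Patient 2: CrCl = (140 − 68) × 57.8 / (72 × 2.545) × 0.85 = 4161.6 / 183.24 × 0.85 ≈ 19.3 mL/min
|9.1 − 19.3| = 10.2 mL/min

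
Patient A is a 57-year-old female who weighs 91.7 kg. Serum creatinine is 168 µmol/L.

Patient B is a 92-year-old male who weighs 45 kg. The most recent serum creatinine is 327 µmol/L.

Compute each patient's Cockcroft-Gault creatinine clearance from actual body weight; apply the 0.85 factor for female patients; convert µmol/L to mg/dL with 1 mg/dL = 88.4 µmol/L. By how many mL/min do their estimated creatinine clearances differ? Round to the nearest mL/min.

39 mL/min

Patient A: SCr = 168 / 88.4 = 1.9 mg/dL
Patient A: CrCl = (140 − 57) × 91.7 / (72 × 1.9) × 0.85 = 7611.1 / 136.80 × 0.85 ≈ 47.3 mL/min
Patient B: SCr = 327 / 88.4 = 3.699 mg/dL
Patient B: CrCl = (140 − 92) × 45 / (72 × 3.699) = 2160.0 / 266.33 ≈ 8.1 mL/min
|47.3 − 8.1| = 39.2 mL/min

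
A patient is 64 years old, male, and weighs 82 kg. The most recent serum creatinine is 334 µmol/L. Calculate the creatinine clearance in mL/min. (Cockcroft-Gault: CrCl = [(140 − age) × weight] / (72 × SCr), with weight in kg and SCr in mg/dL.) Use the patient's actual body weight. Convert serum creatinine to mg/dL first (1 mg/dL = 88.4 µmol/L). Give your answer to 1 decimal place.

22.9 mL/min

SCr = 334 / 88.4 = 3.778 mg/dL
CrCl = (140 − 64) × 82 / (72 × 3.778) = 6232.0 / 272.02 ≈ 22.9 mL/min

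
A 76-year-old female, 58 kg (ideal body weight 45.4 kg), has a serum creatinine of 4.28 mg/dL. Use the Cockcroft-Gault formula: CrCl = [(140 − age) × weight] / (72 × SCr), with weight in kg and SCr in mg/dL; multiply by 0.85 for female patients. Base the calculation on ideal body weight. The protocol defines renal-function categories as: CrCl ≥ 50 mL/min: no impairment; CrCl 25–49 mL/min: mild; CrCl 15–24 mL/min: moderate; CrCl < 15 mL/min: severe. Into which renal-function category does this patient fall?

severe

CrCl = (140 − 76) × 45.4 / (72 × 4.28) × 0.85 = 2905.6 / 308.16 × 0.85 ≈ 8.0 mL/min
8 mL/min falls in the 'severe' range.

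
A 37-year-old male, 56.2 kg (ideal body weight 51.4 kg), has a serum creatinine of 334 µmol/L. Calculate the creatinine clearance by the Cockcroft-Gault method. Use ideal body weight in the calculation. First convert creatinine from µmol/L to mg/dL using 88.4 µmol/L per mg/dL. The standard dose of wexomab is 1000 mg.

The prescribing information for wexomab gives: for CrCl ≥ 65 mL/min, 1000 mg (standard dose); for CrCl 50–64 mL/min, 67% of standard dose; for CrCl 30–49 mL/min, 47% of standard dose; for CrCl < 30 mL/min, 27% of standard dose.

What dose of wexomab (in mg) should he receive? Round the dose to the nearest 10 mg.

SCr = 334 / 88.4 = 3.778 mg/dL
CrCl = (140 − 37) × 51.4 / (72 × 3.778) = 5294.2 / 272.02 ≈ 19.5 mL/min
CrCl ≈ 19 mL/min → bracket < 30 mL/min.
27% of 1000 mg = 270 mg

270 mg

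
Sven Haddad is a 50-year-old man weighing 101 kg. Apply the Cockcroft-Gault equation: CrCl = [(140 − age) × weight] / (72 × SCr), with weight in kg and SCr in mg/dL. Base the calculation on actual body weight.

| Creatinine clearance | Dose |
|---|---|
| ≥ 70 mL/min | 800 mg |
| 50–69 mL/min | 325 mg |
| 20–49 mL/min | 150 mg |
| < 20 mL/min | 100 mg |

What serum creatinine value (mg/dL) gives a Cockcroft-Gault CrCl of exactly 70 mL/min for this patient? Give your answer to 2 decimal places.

Standard dose requires CrCl ≥ 70 mL/min.
Set (140 − 50) × 101 / (72 × SCr) = 70
SCr = (140 − 50) × 101 / (72 × 70) = 1.804 mg/dL

1.80 mg/dL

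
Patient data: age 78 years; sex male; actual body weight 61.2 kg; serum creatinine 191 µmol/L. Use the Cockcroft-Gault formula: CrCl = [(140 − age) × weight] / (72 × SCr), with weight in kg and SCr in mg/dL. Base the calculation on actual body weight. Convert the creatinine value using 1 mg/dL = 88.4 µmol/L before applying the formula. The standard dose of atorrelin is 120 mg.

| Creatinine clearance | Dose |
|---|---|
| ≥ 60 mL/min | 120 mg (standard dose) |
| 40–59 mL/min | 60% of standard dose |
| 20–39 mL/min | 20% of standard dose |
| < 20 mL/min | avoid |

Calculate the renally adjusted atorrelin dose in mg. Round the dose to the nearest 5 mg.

25 mg

SCr = 191 / 88.4 = 2.161 mg/dL
CrCl = (140 − 78) × 61.2 / (72 × 2.161) = 3794.4 / 155.59 ≈ 24.4 mL/min
CrCl ≈ 24 mL/min → bracket 20–39 mL/min.
20% of 120 mg = 24 mg → 25 mg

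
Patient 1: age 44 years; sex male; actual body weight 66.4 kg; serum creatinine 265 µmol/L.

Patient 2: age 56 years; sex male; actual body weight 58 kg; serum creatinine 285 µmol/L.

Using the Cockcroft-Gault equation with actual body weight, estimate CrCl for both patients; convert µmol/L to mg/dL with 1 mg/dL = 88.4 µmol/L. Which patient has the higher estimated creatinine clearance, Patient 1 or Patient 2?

Patient 1: SCr = 265 / 88.4 = 2.998 mg/dL
Patient 1: CrCl = (140 − 44) × 66.4 / (72 × 2.998) = 6374.4 / 215.86 ≈ 29.5 mL/min
Patient 2: SCr = 285 / 88.4 = 3.224 mg/dL
Patient 2: CrCl = (140 − 56) × 58 / (72 × 3.224) = 4872.0 / 232.13 ≈ 21.0 mL/min
29.5 vs 21.0 mL/min → Patient 1 is higher.

Patient 1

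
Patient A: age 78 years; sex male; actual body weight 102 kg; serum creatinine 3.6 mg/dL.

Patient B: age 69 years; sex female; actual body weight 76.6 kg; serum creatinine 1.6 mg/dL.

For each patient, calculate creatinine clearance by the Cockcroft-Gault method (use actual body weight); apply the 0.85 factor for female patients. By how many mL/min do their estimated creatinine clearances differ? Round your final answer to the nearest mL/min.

16 mL/min

Patient A: CrCl = (140 − 78) × 102 / (72 × 3.6) = 6324.0 / 259.20 ≈ 24.4 mL/min
Patient B: CrCl = (140 − 69) × 76.6 / (72 × 1.6) × 0.85 = 5438.6 / 115.20 × 0.85 ≈ 40.1 mL/min
|24.4 − 40.1| = 15.7 mL/min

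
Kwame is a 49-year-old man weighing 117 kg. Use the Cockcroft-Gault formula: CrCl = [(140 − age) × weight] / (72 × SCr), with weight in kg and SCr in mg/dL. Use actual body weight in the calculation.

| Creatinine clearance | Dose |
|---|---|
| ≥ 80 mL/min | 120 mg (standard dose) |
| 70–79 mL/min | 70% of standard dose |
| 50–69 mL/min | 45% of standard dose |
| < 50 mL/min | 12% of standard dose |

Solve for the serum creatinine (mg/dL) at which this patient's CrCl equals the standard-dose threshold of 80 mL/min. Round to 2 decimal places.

Standard dose requires CrCl ≥ 80 mL/min.
Set (140 − 49) × 117 / (72 × SCr) = 80
SCr = (140 − 49) × 117 / (72 × 80) = 1.848 mg/dL

1.85 mg/dL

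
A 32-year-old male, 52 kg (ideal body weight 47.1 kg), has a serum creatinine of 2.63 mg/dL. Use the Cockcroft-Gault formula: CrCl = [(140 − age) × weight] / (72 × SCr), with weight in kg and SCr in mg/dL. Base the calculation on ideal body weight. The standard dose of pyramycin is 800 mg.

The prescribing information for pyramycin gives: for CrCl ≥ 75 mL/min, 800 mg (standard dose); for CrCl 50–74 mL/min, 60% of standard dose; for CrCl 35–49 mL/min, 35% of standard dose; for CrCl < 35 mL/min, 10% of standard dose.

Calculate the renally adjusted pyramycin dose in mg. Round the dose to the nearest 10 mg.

CrCl = (140 − 32) × 47.1 / (72 × 2.63) = 5086.8 / 189.36 ≈ 26.9 mL/min
CrCl ≈ 27 mL/min → bracket < 35 mL/min.
10% of 800 mg = 80 mg

80 mg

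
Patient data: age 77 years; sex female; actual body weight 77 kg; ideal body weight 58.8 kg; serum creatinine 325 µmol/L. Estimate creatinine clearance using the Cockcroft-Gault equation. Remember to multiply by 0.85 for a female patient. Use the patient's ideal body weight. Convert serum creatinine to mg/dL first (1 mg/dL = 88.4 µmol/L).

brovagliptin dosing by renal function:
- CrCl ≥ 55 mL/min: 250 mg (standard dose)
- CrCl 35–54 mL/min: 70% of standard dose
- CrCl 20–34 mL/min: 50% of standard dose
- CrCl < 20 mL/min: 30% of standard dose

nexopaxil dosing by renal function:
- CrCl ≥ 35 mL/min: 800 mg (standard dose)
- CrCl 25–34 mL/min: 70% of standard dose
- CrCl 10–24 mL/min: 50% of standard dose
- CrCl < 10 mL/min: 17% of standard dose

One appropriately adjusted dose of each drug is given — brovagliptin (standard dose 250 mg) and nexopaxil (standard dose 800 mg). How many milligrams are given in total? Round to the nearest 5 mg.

SCr = 325 / 88.4 = 3.676 mg/dL
CrCl = (140 − 77) × 58.8 / (72 × 3.676) × 0.85 = 3704.4 / 264.67 × 0.85 ≈ 11.9 mL/min
CrCl ≈ 12 mL/min.
brovagliptin: < 20 mL/min → 30% of 250 mg = 75 mg.
nexopaxil: 10–24 mL/min → 50% of 800 mg = 400 mg.
Total = 75 + 400 = 475 mg.

475 mg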